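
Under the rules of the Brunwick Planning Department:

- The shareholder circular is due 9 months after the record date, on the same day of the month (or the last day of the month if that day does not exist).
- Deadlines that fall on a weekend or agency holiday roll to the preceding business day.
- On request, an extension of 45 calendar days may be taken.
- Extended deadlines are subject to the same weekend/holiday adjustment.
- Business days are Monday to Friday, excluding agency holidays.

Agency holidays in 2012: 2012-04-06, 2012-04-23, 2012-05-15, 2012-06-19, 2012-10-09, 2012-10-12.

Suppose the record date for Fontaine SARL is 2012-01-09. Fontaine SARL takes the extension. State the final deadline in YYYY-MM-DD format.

2012-11-22

9 months from 2012-01-09 is 2012-10-09.
2012-10-09 is a listed holiday; the preceding business day is 2012-10-08 (Monday).
Applying the 45-calendar-day extension: 2012-10-08 + 45 days = 2012-11-22.
2012-11-22 is a Thursday and not a listed holiday, so it stands.
So the filing is due 2012-11-22.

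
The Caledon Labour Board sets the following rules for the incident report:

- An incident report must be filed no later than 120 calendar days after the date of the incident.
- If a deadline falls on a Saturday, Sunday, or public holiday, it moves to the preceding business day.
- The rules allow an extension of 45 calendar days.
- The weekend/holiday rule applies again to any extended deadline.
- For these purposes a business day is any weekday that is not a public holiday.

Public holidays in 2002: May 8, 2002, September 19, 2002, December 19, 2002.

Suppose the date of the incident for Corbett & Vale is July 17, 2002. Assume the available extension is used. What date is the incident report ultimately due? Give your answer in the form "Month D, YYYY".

120 calendar days after July 17, 2002 is November 14, 2002.
Since November 14, 2002 is a Thursday and not a holiday, the date is unchanged.
The 45-calendar-day extension moves the deadline from November 14, 2002 to December 29, 2002.
Because December 29, 2002 is a Sunday, the deadline becomes December 27, 2002 (Friday).
Final deadline: December 27, 2002.

December 27, 2002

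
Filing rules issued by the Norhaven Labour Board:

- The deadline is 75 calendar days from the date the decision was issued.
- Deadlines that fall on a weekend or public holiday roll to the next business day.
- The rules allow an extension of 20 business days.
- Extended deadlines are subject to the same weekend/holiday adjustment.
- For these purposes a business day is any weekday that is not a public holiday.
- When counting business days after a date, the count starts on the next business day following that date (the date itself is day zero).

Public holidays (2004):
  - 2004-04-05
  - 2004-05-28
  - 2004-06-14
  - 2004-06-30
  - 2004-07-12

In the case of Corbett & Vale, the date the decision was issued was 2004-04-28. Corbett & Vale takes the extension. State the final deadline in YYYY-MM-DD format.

Trigger date 2004-04-28 + 75 calendar days = 2004-07-12.
2004-07-12 is a listed holiday; the next business day is 2004-07-13 (Tuesday).
Applying the 20-business-day extension: 20 business days after 2004-07-13 is 2004-08-10.
Since 2004-08-10 is a Tuesday and not a holiday, the date is unchanged.
So the filing is due 2004-08-10.

2004-08-10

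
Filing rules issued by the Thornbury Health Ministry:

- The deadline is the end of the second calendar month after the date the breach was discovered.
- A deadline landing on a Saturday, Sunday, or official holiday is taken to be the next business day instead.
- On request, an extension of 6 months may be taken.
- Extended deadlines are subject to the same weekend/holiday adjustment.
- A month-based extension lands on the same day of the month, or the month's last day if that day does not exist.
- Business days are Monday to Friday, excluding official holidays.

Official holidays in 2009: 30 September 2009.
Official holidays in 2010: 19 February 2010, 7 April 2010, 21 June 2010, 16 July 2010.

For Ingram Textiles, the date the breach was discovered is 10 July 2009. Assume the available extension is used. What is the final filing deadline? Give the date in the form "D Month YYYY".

2 months after 10 July 2009 is September 2009; that month ends on 30 September 2009.
30 September 2009 falls on a listed holiday. Rolling to the next business day gives 1 October 2009, a Thursday.
Applying the 6 months extension: 6 months after 1 October 2009 is 1 April 2010.
1 April 2010 falls on a Thursday, which is a business day, so no adjustment is needed.
So the filing is due 1 April 2010.

1 April 2010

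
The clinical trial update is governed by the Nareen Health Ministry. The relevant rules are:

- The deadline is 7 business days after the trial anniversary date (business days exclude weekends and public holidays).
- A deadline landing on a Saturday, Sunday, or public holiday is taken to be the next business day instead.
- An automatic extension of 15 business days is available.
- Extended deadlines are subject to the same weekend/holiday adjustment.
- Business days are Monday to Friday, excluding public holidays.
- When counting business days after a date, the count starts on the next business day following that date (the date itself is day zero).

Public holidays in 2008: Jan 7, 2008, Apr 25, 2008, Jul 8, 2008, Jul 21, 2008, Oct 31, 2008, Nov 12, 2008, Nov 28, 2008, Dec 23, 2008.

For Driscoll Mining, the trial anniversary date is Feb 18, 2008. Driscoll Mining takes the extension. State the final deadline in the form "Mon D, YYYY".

Mar 19, 2008

Counting 7 business days after Feb 18, 2008 (skipping weekends and listed holidays) reaches Feb 27, 2008.
Since Feb 27, 2008 is a Wednesday and not a holiday, the date is unchanged.
The 15-business-day extension runs from Feb 27, 2008 to Mar 19, 2008.
Since Mar 19, 2008 is a Wednesday and not a holiday, the date is unchanged.
Deadline: Mar 19, 2008.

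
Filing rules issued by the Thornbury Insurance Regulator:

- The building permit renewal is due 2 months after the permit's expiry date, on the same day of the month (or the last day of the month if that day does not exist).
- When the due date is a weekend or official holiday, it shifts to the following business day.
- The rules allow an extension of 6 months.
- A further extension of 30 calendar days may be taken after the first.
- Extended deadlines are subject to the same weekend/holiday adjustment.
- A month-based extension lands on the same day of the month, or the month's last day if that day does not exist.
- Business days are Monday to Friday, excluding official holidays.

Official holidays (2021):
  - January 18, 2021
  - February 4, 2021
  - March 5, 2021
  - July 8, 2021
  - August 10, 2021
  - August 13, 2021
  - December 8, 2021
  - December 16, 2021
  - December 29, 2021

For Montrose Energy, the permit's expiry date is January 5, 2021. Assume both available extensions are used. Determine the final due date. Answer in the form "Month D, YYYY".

2 months from January 5, 2021 is March 5, 2021.
March 5, 2021 is a listed holiday; the next business day is March 8, 2021 (Monday).
The 6 months extension carries March 8, 2021 to September 8, 2021.
September 8, 2021 is a Wednesday and not a listed holiday, so it stands.
With the 30-day extension, September 8, 2021 becomes October 8, 2021.
October 8, 2021 (Friday) is already a business day.
The final due date is October 8, 2021.

October 8, 2021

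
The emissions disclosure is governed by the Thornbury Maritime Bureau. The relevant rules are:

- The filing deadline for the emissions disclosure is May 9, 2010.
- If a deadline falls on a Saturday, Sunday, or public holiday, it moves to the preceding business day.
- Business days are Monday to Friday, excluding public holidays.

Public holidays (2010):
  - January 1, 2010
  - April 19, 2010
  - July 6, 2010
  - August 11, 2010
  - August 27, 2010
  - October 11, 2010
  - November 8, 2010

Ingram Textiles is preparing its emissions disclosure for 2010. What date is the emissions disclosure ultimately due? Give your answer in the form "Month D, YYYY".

Start from the fixed due date, May 9, 2010.
May 9, 2010 falls on a Sunday. Rolling to the preceding business day gives May 7, 2010, a Friday.
So the filing is due May 7, 2010.

May 7, 2010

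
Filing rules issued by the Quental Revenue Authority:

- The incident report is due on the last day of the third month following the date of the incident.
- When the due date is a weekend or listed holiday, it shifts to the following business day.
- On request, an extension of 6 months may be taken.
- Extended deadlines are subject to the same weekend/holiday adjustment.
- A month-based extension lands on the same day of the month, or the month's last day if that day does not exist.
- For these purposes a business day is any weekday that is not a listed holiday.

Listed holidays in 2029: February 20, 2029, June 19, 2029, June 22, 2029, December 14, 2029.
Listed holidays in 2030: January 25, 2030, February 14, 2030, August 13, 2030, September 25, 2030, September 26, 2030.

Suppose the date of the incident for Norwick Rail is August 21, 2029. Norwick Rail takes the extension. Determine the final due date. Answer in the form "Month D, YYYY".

3 months after August 21, 2029 is November 2029; that month ends on November 30, 2029.
November 30, 2029 (Friday) is already a business day.
Add 6 months to November 30, 2029: May 30, 2030.
Since May 30, 2030 is a Thursday and not a holiday, the date is unchanged.
The final due date is May 30, 2030.

May 30, 2030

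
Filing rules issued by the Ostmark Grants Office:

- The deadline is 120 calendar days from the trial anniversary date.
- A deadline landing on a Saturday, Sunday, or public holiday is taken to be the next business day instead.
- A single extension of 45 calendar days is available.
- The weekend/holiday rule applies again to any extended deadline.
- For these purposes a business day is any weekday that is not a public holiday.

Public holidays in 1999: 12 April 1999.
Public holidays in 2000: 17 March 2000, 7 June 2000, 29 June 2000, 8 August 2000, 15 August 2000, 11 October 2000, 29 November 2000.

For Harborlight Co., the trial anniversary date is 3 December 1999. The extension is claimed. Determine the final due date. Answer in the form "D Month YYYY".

18 May 2000

120 calendar days after 3 December 1999 is 1 April 2000.
1 April 2000 is a Saturday; the next business day is 3 April 2000 (Monday).
With the 45-day extension, 3 April 2000 becomes 18 May 2000.
18 May 2000 is a Thursday and not a listed holiday, so it stands.
Deadline: 18 May 2000.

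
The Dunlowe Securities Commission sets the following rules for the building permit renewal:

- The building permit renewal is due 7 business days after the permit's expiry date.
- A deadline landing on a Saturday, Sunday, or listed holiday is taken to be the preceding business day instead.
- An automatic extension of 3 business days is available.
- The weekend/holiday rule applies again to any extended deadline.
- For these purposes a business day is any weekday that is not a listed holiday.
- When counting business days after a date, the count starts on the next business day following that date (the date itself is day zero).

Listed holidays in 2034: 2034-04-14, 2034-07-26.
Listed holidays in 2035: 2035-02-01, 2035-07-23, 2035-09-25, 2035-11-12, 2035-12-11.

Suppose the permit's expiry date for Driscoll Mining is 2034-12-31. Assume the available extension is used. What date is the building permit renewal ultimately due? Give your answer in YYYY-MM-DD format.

2035-01-12

Counting 7 business days after 2034-12-31 (skipping weekends and listed holidays) reaches 2035-01-09.
2035-01-09 is a Tuesday and not a listed holiday, so it stands.
Counting 3 further business days from 2035-01-09 reaches 2035-01-12.
Since 2035-01-12 is a Friday and not a holiday, the date is unchanged.
Final deadline: 2035-01-12.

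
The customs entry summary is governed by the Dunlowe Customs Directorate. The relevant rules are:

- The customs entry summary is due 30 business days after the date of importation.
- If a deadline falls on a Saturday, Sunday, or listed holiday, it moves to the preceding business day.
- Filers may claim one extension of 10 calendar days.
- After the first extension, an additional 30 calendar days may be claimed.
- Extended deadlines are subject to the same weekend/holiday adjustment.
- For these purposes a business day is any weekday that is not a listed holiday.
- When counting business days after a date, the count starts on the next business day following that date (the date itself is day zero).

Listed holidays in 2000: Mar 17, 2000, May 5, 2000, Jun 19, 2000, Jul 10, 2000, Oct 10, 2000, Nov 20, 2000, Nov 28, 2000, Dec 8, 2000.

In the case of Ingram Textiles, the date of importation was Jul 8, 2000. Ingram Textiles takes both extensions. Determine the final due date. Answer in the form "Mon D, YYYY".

Starting the day after Jul 8, 2000 and counting 30 business days lands on Aug 21, 2000.
Aug 21, 2000 falls on a Monday, which is a business day, so no adjustment is needed.
Add the 10 calendar-day extension to Aug 21, 2000: Aug 31, 2000.
Aug 31, 2000 is a Thursday and not a listed holiday, so it stands.
Applying the 30-calendar-day extension: Aug 31, 2000 + 30 days = Sep 30, 2000.
Sep 30, 2000 is a Saturday, so it moves to the preceding business day, Sep 29, 2000 (Friday).
Final deadline: Sep 29, 2000.

Sep 29, 2000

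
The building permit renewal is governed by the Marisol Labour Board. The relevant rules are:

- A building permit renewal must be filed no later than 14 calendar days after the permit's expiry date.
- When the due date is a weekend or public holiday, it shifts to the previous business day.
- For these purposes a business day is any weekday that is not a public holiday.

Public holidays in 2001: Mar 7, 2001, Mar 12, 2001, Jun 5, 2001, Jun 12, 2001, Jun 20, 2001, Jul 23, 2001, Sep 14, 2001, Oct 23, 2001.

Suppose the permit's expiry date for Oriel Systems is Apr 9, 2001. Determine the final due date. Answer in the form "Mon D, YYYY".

14 calendar days after Apr 9, 2001 is Apr 23, 2001.
Apr 23, 2001 falls on a Monday, which is a business day, so no adjustment is needed.
The final due date is Apr 23, 2001.

Apr 23, 2001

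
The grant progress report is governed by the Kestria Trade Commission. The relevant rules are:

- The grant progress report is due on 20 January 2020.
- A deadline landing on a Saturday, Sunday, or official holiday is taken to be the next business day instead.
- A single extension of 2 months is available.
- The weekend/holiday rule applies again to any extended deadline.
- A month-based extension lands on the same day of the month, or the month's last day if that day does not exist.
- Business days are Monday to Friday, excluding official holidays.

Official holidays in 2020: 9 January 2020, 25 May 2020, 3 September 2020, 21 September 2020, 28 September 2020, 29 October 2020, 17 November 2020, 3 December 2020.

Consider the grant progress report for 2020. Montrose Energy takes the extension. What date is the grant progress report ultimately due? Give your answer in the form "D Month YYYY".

20 March 2020

The stated deadline is 20 January 2020.
20 January 2020 (Monday) is already a business day.
The 2 months extension carries 20 January 2020 to 20 March 2020.
20 March 2020 is a Friday and not a listed holiday, so it stands.
The final due date is 20 March 2020.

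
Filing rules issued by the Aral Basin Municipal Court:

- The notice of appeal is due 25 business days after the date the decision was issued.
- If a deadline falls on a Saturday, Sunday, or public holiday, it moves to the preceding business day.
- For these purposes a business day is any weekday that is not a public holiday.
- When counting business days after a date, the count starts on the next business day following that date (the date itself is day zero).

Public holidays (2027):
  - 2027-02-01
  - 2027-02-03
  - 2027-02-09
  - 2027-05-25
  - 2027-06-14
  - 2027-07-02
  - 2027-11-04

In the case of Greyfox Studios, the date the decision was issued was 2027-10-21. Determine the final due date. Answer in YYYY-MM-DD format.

Starting the day after 2027-10-21 and counting 25 business days lands on 2027-11-26.
Since 2027-11-26 is a Friday and not a holiday, the date is unchanged.
Deadline: 2027-11-26.

2027-11-26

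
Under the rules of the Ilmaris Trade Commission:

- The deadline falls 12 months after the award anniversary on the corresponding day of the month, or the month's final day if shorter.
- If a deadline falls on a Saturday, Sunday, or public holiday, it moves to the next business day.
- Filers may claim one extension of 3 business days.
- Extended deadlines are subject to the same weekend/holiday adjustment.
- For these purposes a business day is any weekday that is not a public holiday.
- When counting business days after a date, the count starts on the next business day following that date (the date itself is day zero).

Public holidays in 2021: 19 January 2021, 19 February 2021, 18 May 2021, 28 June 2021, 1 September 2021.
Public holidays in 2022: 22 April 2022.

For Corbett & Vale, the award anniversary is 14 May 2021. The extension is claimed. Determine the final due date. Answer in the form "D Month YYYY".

19 May 2022

12 months from 14 May 2021 is 14 May 2022.
14 May 2022 is a Saturday, so it moves to the next business day, 16 May 2022 (Monday).
The 3-business-day extension runs from 16 May 2022 to 19 May 2022.
19 May 2022 falls on a Thursday, which is a business day, so no adjustment is needed.
Final deadline: 19 May 2022.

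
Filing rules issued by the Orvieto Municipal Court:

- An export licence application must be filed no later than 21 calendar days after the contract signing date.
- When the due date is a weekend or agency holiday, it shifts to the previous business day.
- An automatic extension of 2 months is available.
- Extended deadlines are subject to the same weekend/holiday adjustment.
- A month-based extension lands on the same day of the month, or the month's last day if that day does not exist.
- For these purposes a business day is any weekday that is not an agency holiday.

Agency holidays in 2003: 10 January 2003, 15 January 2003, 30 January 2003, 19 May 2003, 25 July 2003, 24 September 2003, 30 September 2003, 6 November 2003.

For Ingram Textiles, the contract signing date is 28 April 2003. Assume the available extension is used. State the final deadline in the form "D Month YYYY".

16 July 2003

Trigger date 28 April 2003 + 21 calendar days = 19 May 2003.
19 May 2003 falls on a listed holiday. Rolling to the preceding business day gives 16 May 2003, a Friday.
The 2 months extension carries 16 May 2003 to 16 July 2003.
16 July 2003 (Wednesday) is already a business day.
Deadline: 16 July 2003.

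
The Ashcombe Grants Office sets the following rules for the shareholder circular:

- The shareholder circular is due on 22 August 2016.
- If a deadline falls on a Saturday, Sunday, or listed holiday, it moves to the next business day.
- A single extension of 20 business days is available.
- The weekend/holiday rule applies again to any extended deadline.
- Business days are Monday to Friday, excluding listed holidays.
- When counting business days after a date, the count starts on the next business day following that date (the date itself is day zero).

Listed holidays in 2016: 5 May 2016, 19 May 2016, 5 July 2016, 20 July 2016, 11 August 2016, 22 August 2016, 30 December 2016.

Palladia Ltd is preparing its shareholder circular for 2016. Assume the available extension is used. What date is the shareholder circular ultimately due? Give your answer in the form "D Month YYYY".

20 September 2016

The stated deadline is 22 August 2016.
22 August 2016 falls on a listed holiday. Rolling to the next business day gives 23 August 2016, a Tuesday.
Applying the 20-business-day extension: 20 business days after 23 August 2016 is 20 September 2016.
20 September 2016 falls on a Tuesday, which is a business day, so no adjustment is needed.
Final deadline: 20 September 2016.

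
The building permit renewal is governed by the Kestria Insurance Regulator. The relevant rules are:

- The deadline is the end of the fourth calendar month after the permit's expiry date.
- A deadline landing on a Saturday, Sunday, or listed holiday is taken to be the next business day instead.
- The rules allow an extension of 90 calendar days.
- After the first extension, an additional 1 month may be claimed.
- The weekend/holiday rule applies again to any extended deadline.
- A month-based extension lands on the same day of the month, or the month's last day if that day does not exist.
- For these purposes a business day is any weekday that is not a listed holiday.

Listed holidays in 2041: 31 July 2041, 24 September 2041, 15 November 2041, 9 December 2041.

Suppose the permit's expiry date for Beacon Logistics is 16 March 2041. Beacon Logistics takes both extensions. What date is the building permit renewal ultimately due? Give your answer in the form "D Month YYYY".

2 December 2041

4 months after 16 March 2041 is July 2041; that month ends on 31 July 2041.
Because 31 July 2041 is a listed holiday, the deadline becomes 1 August 2041 (Thursday).
The 90-calendar-day extension moves the deadline from 1 August 2041 to 30 October 2041.
30 October 2041 is a Wednesday and not a listed holiday, so it stands.
Applying the 1 month extension: 1 month after 30 October 2041 is 30 November 2041.
Because 30 November 2041 is a Saturday, the deadline becomes 2 December 2041 (Monday).
So the filing is due 2 December 2041.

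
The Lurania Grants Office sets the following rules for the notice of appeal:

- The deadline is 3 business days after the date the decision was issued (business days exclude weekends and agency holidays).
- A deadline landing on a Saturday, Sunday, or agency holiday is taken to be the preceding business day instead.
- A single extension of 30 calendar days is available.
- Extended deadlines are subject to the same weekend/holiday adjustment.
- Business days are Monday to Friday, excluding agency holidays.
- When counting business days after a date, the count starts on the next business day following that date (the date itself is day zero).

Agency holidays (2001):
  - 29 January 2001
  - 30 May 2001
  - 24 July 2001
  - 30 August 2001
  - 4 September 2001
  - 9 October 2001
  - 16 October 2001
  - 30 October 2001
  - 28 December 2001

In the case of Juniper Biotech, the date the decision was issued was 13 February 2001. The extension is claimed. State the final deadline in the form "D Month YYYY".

3 business days after 13 February 2001, excluding weekends and holidays, is 16 February 2001.
Since 16 February 2001 is a Friday and not a holiday, the date is unchanged.
Applying the 30-calendar-day extension: 16 February 2001 + 30 days = 18 March 2001.
Because 18 March 2001 is a Sunday, the deadline becomes 16 March 2001 (Friday).
Deadline: 16 March 2001.

16 March 2001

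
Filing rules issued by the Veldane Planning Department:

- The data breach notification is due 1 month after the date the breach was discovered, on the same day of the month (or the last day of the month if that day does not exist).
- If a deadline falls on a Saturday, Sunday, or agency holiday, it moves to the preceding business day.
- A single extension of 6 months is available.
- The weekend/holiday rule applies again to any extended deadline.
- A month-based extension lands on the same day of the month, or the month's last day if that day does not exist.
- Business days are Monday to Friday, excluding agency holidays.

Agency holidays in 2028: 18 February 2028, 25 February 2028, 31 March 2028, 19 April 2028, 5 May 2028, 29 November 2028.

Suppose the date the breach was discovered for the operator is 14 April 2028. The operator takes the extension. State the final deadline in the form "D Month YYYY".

1 month after 14 April 2028, on the same day of the month, is 14 May 2028.
14 May 2028 is a Sunday; the preceding business day is 12 May 2028 (Friday).
Add 6 months to 12 May 2028: 12 November 2028.
12 November 2028 falls on a Sunday. Rolling to the preceding business day gives 10 November 2028, a Friday.
The final due date is 10 November 2028.

10 November 2028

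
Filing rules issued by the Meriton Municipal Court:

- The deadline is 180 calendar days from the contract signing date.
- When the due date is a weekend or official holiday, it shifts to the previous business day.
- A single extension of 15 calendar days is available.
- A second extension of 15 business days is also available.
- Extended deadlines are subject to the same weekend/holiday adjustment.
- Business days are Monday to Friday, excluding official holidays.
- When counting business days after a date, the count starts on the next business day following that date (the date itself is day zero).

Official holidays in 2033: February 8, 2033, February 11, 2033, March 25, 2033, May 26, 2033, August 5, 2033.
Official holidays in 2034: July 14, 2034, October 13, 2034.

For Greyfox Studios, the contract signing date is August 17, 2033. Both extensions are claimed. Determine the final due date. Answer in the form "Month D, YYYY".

Trigger date August 17, 2033 + 180 calendar days = February 13, 2034.
February 13, 2034 (Monday) is already a business day.
Applying the 15-calendar-day extension: February 13, 2034 + 15 days = February 28, 2034.
February 28, 2034 (Tuesday) is already a business day.
Counting 15 further business days from February 28, 2034 reaches March 21, 2034.
Since March 21, 2034 is a Tuesday and not a holiday, the date is unchanged.
Final deadline: March 21, 2034.

March 21, 2034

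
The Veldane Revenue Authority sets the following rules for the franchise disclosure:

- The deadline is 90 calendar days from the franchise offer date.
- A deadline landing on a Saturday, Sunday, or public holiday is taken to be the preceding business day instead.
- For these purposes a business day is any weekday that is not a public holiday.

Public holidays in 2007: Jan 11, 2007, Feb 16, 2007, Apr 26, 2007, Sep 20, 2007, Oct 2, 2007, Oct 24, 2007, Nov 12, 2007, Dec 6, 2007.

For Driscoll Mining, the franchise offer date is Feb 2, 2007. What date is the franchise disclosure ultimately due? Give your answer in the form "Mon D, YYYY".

May 3, 2007

From Feb 2, 2007, 90 calendar days later is May 3, 2007.
May 3, 2007 falls on a Thursday, which is a business day, so no adjustment is needed.
Deadline: May 3, 2007.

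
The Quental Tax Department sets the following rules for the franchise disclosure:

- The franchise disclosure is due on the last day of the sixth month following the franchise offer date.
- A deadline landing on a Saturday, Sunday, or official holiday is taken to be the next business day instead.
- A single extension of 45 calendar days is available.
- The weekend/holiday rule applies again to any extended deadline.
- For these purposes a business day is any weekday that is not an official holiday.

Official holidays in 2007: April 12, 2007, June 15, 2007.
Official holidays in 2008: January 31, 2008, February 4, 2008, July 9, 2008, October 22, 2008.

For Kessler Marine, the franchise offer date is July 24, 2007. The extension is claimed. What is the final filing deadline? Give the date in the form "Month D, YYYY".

6 months after July 24, 2007 falls in January 2008; the last day of that month is January 31, 2008.
January 31, 2008 is a listed holiday, so it moves to the next business day, February 1, 2008 (Friday).
With the 45-day extension, February 1, 2008 becomes March 17, 2008.
March 17, 2008 falls on a Monday, which is a business day, so no adjustment is needed.
The final due date is March 17, 2008.

March 17, 2008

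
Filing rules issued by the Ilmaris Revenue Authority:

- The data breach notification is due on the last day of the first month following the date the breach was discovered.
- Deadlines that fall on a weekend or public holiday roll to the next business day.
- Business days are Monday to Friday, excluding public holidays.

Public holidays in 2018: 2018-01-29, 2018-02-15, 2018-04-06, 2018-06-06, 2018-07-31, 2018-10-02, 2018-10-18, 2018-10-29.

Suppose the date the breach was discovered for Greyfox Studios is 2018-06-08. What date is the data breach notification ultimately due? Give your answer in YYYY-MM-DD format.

2018-08-01

1 month after 2018-06-08 is July 2018; that month ends on 2018-07-31.
2018-07-31 falls on a listed holiday. Rolling to the next business day gives 2018-08-01, a Wednesday.
Final deadline: 2018-08-01.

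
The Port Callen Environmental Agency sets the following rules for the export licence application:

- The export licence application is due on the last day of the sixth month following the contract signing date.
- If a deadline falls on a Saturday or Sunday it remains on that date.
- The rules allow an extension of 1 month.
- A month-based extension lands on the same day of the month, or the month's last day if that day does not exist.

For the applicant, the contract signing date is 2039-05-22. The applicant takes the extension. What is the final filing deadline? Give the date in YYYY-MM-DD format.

The sixth month after 2039-05-22 is November 2039, whose last day is 2039-11-30.
2039-11-30 falls on a Wednesday. The rules make no weekend/holiday allowance, so it remains 2039-11-30.
The 1 month extension carries 2039-11-30 to 2039-12-30.
2039-12-30 falls on a Friday. The rules make no weekend/holiday allowance, so it remains 2039-12-30.
Final deadline: 2039-12-30.

2039-12-30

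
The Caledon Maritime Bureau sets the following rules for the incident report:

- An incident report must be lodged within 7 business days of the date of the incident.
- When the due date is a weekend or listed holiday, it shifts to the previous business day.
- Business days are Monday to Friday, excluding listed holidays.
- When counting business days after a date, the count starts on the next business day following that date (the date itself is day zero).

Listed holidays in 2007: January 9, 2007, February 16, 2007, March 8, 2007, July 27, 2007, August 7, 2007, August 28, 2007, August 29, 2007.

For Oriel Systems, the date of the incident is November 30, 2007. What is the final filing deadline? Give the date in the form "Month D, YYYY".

December 11, 2007

Starting the day after November 30, 2007 and counting 7 business days lands on December 11, 2007.
December 11, 2007 is a Tuesday and not a listed holiday, so it stands.
Final deadline: December 11, 2007.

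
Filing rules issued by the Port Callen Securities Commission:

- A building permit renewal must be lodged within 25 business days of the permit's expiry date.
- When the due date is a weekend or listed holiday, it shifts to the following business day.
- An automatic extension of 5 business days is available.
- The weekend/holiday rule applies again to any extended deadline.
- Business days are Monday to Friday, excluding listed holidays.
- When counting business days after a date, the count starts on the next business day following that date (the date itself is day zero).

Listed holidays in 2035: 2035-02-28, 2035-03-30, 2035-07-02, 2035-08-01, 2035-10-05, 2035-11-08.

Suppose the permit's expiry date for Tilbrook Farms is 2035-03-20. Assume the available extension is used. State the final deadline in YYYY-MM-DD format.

2035-05-02

25 business days after 2035-03-20, excluding weekends and holidays, is 2035-04-25.
2035-04-25 (Wednesday) is already a business day.
The 5-business-day extension runs from 2035-04-25 to 2035-05-02.
2035-05-02 (Wednesday) is already a business day.
The final due date is 2035-05-02.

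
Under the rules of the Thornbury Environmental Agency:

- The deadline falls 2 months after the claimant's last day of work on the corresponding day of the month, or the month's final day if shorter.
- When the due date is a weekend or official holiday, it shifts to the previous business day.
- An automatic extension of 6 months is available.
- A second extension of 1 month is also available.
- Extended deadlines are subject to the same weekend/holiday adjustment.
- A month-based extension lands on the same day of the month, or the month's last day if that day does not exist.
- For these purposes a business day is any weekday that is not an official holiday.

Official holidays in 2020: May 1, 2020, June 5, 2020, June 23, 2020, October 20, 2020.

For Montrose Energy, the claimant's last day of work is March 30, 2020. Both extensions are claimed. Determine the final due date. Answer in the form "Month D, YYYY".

December 25, 2020

Moving 2 months forward from March 30, 2020 on the corresponding day gives May 30, 2020.
Because May 30, 2020 is a Saturday, the deadline becomes May 29, 2020 (Friday).
Applying the 6 months extension: 6 months after May 29, 2020 is November 29, 2020.
November 29, 2020 is a Sunday, so it moves to the preceding business day, November 27, 2020 (Friday).
Add 1 month to November 27, 2020: December 27, 2020.
December 27, 2020 is a Sunday; the preceding business day is December 25, 2020 (Friday).
The final due date is December 25, 2020.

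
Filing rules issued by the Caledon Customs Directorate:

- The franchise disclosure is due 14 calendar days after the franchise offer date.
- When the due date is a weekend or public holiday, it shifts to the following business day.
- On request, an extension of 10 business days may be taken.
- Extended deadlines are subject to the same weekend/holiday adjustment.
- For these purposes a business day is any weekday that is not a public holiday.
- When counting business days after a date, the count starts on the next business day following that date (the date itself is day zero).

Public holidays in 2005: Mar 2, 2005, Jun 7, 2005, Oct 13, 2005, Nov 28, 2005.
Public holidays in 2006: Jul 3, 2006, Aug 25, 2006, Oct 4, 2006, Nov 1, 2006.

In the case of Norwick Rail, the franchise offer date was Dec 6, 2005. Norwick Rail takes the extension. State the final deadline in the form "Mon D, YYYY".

Jan 3, 2006

Adding 14 calendar days to Dec 6, 2005 gives Dec 20, 2005.
Dec 20, 2005 is a Tuesday and not a listed holiday, so it stands.
Counting 10 further business days from Dec 20, 2005 reaches Jan 3, 2006.
Jan 3, 2006 is a Tuesday and not a listed holiday, so it stands.
The final due date is Jan 3, 2006.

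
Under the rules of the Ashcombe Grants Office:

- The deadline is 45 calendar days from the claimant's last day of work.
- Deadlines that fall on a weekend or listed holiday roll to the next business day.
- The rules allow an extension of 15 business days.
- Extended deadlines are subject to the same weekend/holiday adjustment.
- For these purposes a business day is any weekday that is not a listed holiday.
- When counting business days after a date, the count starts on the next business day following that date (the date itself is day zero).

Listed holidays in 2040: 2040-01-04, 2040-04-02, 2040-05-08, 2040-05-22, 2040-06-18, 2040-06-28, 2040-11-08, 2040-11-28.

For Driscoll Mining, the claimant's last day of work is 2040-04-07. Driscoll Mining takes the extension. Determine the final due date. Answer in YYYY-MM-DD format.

2040-06-13

Adding 45 calendar days to 2040-04-07 gives 2040-05-22.
2040-05-22 is a listed holiday, so it moves to the next business day, 2040-05-23 (Wednesday).
Counting 15 further business days from 2040-05-23 reaches 2040-06-13.
2040-06-13 (Wednesday) is already a business day.
Deadline: 2040-06-13.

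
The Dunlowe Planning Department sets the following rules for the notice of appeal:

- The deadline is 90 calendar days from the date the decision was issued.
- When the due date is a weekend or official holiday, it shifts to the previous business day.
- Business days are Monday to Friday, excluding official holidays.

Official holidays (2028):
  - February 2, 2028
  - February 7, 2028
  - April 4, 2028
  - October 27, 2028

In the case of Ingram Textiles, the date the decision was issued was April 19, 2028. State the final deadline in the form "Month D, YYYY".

July 18, 2028

Trigger date April 19, 2028 + 90 calendar days = July 18, 2028.
Since July 18, 2028 is a Tuesday and not a holiday, the date is unchanged.
Deadline: July 18, 2028.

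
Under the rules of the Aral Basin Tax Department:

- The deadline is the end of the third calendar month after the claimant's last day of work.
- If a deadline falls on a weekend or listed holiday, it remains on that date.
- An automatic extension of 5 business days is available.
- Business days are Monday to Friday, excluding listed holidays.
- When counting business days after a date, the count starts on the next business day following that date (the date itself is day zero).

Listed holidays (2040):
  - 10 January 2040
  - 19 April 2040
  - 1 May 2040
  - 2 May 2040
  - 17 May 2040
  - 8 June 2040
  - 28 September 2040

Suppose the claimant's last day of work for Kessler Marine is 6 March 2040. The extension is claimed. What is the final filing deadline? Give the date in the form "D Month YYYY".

The third month after 6 March 2040 is June 2040, whose last day is 30 June 2040.
No adjustment is made for weekends or holidays, so 30 June 2040 stands.
The 5-business-day extension runs from 30 June 2040 to 6 July 2040.
No adjustment is made for weekends or holidays, so 6 July 2040 stands.
Final deadline: 6 July 2040.

6 July 2040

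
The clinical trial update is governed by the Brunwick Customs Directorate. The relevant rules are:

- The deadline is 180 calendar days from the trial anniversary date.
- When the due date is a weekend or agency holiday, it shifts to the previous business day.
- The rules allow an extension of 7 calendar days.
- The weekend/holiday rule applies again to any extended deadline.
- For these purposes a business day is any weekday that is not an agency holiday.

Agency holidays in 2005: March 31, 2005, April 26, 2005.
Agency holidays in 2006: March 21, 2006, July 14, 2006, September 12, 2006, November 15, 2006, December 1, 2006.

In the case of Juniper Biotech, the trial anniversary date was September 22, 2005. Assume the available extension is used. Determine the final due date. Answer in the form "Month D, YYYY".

From September 22, 2005, 180 calendar days later is March 21, 2006.
March 21, 2006 is a listed holiday, so it moves to the preceding business day, March 20, 2006 (Monday).
Add the 7 calendar-day extension to March 20, 2006: March 27, 2006.
March 27, 2006 (Monday) is already a business day.
Final deadline: March 27, 2006.

March 27, 2006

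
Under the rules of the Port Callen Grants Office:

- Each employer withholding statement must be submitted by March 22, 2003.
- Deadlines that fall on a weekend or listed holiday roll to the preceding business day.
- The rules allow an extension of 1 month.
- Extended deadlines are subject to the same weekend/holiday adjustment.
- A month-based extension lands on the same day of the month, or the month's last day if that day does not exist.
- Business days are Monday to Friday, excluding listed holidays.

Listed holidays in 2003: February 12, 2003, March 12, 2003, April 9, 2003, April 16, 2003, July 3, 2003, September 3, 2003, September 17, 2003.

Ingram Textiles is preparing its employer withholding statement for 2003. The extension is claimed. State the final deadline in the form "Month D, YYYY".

April 21, 2003

The stated deadline is March 22, 2003.
March 22, 2003 is a Saturday, so it moves to the preceding business day, March 21, 2003 (Friday).
Applying the 1 month extension: 1 month after March 21, 2003 is April 21, 2003.
April 21, 2003 (Monday) is already a business day.
So the filing is due April 21, 2003.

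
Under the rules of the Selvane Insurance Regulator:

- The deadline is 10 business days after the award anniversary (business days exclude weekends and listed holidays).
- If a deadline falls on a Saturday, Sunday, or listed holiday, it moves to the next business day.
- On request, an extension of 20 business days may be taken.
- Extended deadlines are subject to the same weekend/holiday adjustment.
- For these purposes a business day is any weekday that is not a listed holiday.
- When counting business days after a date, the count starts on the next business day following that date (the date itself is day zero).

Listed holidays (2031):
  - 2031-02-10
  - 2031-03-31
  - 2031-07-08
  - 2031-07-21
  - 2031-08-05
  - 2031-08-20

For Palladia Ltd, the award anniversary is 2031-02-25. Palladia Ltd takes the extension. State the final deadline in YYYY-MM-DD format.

2031-04-09

10 business days after 2031-02-25, excluding weekends and holidays, is 2031-03-11.
2031-03-11 is a Tuesday and not a listed holiday, so it stands.
The 20-business-day extension runs from 2031-03-11 to 2031-04-09.
2031-04-09 (Wednesday) is already a business day.
Final deadline: 2031-04-09.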